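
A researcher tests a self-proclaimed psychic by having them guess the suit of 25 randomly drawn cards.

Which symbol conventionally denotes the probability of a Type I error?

P(Type I error) = P(reject H₀ | H₀ true) = α, the significance level.

α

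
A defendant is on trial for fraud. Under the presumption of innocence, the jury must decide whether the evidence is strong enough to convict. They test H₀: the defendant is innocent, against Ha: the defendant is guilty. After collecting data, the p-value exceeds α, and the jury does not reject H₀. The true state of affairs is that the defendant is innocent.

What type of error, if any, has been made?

No error — this is a correct decision.

The test retained a true H₀ — the decision matches the true state.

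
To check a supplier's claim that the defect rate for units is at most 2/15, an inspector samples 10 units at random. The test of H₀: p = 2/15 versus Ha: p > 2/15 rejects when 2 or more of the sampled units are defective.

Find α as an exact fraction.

75567303772/192216796875

α = P(reject H₀ | H₀ true) = P(S ≥ 2 | p = 2/15), S ~ Binomial(10, 2/15).
Via the complement, α = 1 − Σ_{j=0}^{1} C(10,j)(2/15)^j(13/15)^{10-j} = 75567303772/192216796875.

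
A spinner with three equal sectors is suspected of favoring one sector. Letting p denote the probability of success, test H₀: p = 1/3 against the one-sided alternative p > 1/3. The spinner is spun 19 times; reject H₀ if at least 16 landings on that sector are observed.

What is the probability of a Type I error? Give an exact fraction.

α = P(reject H₀ | H₀ true) = P(S ≥ 16 | p = 1/3), with S ~ Binomial(19, 1/3).
P(S ≥ 16) = Σ_{j=16}^{19} C(19,j)·(1/3)^j·(2/3)^{19-j} = 2825/387420489.

2825/387420489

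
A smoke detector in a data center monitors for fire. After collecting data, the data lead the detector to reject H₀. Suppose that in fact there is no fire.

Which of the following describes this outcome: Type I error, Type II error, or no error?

The conventional null hypothesis here is that there is no fire.
H₀ was rejected, but H₀ is actually true.
Rejecting a true null hypothesis is a Type I error (false positive).

Type I error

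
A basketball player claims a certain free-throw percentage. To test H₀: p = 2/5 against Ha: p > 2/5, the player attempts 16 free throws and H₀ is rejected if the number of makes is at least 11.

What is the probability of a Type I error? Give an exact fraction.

2920824832/152587890625

The Type I error probability is α = P(S ≥ 11) computed under H₀, where S ~ Binomial(16, 2/5).
Summing C(16,j)(2/5)^j(3/5)^{16−j} for j = 11,…,16 gives 2920824832/152587890625.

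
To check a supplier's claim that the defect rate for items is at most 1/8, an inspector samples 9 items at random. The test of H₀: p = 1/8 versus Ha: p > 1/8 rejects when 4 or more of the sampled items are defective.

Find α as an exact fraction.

76589/4194304

Under H₀, S ~ Binomial(9, 1/8); the Type I error rate is P(S ≥ 4).
α = 1 − P(S ≤ 3) = 1 − 4117715/4194304 = 76589/4194304.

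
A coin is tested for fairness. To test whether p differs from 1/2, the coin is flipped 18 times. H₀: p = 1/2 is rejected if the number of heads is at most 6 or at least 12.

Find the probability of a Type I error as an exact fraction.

Under H₀, S ~ Binomial(18, 1/2); α is the probability of landing in either tail, P(S ≤ 6) + P(S ≥ 12).
Each tail has probability (1 + 18 + 153 + 816 + 3060 + 8568 + 18564)/262144; doubling gives α = 62360/262144 = 7795/32768.

7795/32768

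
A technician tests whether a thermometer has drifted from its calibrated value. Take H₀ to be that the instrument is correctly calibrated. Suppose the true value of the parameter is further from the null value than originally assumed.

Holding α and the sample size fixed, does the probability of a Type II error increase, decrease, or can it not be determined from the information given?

It decreases.

A larger true effect moves the Ha sampling distribution further from the H₀ critical value, making rejection more likely when Ha is true.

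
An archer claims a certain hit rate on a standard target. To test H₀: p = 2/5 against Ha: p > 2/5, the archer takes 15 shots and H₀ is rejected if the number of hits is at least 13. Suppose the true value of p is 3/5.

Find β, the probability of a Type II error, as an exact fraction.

A Type II error is failing to reject when Ha holds: with p = 3/5, β = P(K ≤ 12).
Adding the binomial probabilities P(K=0)+…+P(K=12) at p = 3/5 gives 29690124488/30517578125.

29690124488/30517578125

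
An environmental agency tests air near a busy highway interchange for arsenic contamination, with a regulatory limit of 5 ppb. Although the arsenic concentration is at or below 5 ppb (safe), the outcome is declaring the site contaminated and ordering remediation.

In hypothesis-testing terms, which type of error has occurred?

The null hypothesis here is that the arsenic concentration is at or below 5 ppb (safe).
'Declaring the site contaminated and ordering remediation' corresponds to rejecting H₀.
H₀ was rejected but H₀ is true — a Type I error (false positive).

Type I error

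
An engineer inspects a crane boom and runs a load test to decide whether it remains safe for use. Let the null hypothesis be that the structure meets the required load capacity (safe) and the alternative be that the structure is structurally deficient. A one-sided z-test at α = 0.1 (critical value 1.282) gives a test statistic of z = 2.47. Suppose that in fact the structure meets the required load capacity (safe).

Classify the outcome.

Since z = 2.47 > z* = 1.282, H₀ is rejected.
H₀ is true (actually the structure meets the required load capacity (safe)).
Rejecting a true H₀ is a Type I error.

Type I error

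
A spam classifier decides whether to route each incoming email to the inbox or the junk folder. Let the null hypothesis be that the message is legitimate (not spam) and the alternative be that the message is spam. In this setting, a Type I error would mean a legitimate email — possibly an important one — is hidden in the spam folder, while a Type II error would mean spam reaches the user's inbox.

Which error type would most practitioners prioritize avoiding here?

Type I error

The Type I consequence (a legitimate email — possibly an important one — is hidden in the spam folder) is more severe than the Type II consequence (spam reaches the user's inbox).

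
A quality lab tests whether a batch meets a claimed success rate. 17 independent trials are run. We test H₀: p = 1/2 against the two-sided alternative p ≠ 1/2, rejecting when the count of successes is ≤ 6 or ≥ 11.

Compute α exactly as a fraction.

Under H₀, Y ~ Binomial(17, 1/2); α is the probability of landing in either tail, P(Y ≤ 6) + P(Y ≥ 11).
The two tails are symmetric, so α = 2·(1 + 17 + 136 + 680 + 2380 + 6188 + 12376)/2^17 = 43556/131072 = 10889/32768.

10889/32768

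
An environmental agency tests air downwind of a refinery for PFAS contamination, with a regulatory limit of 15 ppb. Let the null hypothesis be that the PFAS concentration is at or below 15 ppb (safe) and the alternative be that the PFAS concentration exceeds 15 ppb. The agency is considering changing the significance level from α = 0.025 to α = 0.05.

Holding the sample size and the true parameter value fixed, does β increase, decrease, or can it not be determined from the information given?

With a larger α the critical value moves toward the center, so more of the Ha sampling distribution lies in the rejection region.

It decreases.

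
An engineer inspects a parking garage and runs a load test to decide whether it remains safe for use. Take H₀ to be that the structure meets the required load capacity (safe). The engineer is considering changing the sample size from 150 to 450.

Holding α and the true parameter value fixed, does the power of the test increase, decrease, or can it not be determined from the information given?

More data shrinks sampling variability; the test statistic under Ha concentrates further from the null value, making rejection more likely.
Since power = 1 − β and β decreases, power increases.

It increases.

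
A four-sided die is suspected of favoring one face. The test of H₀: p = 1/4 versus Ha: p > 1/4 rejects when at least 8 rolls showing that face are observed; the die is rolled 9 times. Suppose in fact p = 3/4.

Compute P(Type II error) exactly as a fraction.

β = P(fail to reject H₀ | Ha true) = P(Y ≤ 7 | p = 3/4), Y ~ Binomial(9, 3/4).
Equivalently, β = 1 − P(Y ≥ 8) = 45853/65536.

45853/65536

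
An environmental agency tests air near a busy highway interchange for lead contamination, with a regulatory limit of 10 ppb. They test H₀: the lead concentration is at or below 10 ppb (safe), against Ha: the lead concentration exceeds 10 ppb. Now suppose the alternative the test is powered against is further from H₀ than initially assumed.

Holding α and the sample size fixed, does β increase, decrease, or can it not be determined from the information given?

A bigger departure from H₀ is easier for the test to detect, so it fails to reject less often.

It decreases.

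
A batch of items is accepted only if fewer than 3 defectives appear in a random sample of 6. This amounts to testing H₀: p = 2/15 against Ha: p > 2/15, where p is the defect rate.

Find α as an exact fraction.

Under H₀, S ~ Binomial(6, 2/15); the Type I error rate is P(S ≥ 3).
Via the complement, α = 1 − Σ_{j=0}^{2} C(6,j)(2/15)^j(13/15)^{6-j} = 78928/2278125.

78928/2278125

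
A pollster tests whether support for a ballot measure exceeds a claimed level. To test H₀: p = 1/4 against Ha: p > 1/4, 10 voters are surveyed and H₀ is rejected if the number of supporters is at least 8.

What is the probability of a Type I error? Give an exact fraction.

109/262144

α = P(reject H₀ | H₀ true) = P(X ≥ 8 | p = 1/4), with X ~ Binomial(10, 1/4).
Adding the binomial terms for j = 8 through 10 with p = 1/4 yields 109/262144.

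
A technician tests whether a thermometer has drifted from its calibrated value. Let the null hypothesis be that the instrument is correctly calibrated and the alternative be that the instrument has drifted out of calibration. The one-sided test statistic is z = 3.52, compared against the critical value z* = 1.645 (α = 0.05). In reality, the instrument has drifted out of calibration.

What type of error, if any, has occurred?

No error (correct decision).

Since z = 3.52 > z* = 1.645, H₀ is rejected.
H₀ is false (actually the instrument has drifted out of calibration).
The decision matches the true state — no error.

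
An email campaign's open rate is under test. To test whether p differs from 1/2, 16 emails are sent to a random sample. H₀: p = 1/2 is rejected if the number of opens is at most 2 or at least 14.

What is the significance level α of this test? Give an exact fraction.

137/32768

Under H₀, X ~ Binomial(16, 1/2); α is the probability of landing in either tail, P(X ≤ 2) + P(X ≥ 14).
Each tail has probability (1 + 16 + 120)/65536; doubling gives α = 274/65536 = 137/32768.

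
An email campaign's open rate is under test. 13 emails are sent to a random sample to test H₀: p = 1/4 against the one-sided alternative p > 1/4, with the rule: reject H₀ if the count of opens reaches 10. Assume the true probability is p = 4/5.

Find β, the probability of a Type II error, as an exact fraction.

61688401/244140625

Under the alternative p = 4/5, K ~ Binomial(13, 4/5); β is the probability the test does not reject, P(K < 10).
Adding the binomial probabilities P(K=0)+…+P(K=9) at p = 4/5 gives 61688401/244140625.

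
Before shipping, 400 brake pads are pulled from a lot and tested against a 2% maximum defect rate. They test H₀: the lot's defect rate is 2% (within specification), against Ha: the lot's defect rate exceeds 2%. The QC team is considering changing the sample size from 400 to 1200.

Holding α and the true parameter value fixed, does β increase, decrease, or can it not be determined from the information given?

It decreases.

Increasing n separates the H₀ and Ha sampling distributions, so under Ha fewer outcomes land in the acceptance region.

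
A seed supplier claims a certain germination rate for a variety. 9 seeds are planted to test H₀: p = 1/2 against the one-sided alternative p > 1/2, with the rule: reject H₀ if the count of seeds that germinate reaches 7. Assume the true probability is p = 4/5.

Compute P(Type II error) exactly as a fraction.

β = P(fail to reject H₀ | Ha true) = P(X ≤ 6 | p = 4/5), X ~ Binomial(9, 4/5).
Adding the binomial probabilities P(X=0)+…+P(X=6) at p = 4/5 gives 511333/1953125.

511333/1953125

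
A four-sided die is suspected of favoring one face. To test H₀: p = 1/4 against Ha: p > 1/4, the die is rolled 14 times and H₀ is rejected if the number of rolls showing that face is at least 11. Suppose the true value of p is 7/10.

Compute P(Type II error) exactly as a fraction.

Under the alternative p = 7/10, K ~ Binomial(14, 7/10); β is the probability the test does not reject, P(K < 11).
Equivalently, β = 1 − P(K ≥ 11) = 32241628521117/50000000000000.

32241628521117/50000000000000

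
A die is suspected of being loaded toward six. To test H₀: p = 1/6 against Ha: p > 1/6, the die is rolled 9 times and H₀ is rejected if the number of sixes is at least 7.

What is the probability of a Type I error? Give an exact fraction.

Under H₀, K ~ Binomial(9, 1/6), and α = P(K ≥ 7).
P(K ≥ 7) = Σ_{j=7}^{9} C(9,j)·(1/6)^j·(5/6)^{9-j} = 473/5038848.

473/5038848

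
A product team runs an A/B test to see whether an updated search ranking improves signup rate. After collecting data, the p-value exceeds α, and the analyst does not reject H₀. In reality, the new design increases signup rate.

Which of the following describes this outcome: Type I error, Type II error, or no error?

Type II error

The conventional null hypothesis here is that the new design has no effect on signup rate.
H₀ was not rejected, but H₀ is actually false.
Failing to reject a false null hypothesis is a Type II error (false negative).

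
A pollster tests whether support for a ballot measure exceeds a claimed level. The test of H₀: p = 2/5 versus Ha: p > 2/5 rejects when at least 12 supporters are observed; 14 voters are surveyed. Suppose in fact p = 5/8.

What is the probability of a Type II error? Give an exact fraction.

β = P(fail to reject H₀ | Ha true) = P(X ≤ 11 | p = 5/8), X ~ Binomial(14, 5/8).
Adding the binomial probabilities P(X=0)+…+P(X=11) at p = 5/8 gives 2070361146177/2199023255552.

2070361146177/2199023255552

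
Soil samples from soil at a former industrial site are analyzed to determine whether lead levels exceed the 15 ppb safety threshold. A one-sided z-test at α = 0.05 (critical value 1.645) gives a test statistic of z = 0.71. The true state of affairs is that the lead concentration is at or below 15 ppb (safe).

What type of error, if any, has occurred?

The conventional null hypothesis is that the lead concentration is at or below 15 ppb (safe).
Since z = 0.71 ≤ z* = 1.645, H₀ is not rejected.
H₀ is true (actually the lead concentration is at or below 15 ppb (safe)).
The decision matches the true state — no error.

No error — this is a correct decision.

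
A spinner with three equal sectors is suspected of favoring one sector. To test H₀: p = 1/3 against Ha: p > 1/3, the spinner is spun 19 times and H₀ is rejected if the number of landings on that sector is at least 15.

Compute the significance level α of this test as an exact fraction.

23497/387420489

The Type I error probability is α = P(X ≥ 15) computed under H₀, where X ~ Binomial(19, 1/3).
P(X ≥ 15) = Σ_{j=15}^{19} C(19,j)·(1/3)^j·(2/3)^{19-j} = 23497/387420489.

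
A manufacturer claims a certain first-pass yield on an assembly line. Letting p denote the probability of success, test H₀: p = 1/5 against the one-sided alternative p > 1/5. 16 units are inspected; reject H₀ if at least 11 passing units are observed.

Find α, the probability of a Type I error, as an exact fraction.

Under H₀, K ~ Binomial(16, 1/5), and α = P(K ≥ 11).
Adding the binomial terms for j = 11 through 16 with p = 1/5 yields 4976577/152587890625.

4976577/152587890625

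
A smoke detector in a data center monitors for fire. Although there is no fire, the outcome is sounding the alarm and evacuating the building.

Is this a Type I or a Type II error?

Type I error

The null hypothesis here is that there is no fire.
'Sounding the alarm and evacuating the building' corresponds to rejecting H₀.
H₀ was rejected but H₀ is true — a Type I error (false positive).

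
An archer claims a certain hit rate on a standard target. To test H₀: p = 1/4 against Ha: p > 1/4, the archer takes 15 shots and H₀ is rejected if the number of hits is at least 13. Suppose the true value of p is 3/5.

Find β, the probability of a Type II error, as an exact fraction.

A Type II error is failing to reject when Ha holds: with p = 3/5, β = P(Y ≤ 12).
Equivalently, β = 1 − P(Y ≥ 13) = 29690124488/30517578125.

29690124488/30517578125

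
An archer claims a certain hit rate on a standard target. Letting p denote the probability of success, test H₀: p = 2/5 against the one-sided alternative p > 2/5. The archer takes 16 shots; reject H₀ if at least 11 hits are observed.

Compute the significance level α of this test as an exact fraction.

Under H₀, S ~ Binomial(16, 2/5), and α = P(S ≥ 11).
P(S ≥ 11) = Σ_{j=11}^{16} C(16,j)·(2/5)^j·(3/5)^{16-j} = 2920824832/152587890625.

2920824832/152587890625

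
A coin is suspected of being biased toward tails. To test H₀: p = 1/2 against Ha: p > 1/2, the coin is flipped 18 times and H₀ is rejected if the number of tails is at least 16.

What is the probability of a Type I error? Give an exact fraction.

43/65536

The Type I error probability is α = P(X ≥ 16) computed under H₀, where X ~ Binomial(18, 1/2).
Summing the upper tail: (153 + 18 + 1) / 2^18 = 172/262144 = 43/65536.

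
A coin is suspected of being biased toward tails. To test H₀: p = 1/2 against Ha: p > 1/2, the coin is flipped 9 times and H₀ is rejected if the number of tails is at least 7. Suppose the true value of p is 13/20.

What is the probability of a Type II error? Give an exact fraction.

Under the alternative p = 13/20, X ~ Binomial(9, 13/20); β is the probability the test does not reject, P(X < 7).
Summing C(9,j)·(13/20)^j·(7/20)^{9-j} for j = 0..6 gives 5301813769/8000000000.

5301813769/8000000000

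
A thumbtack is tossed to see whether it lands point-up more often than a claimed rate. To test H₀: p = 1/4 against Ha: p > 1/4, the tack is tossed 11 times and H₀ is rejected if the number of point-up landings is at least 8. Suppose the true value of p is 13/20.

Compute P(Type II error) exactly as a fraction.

2941183244209/5120000000000

A Type II error is failing to reject when Ha holds: with p = 13/20, β = P(X ≤ 7).
Equivalently, β = 1 − P(X ≥ 8) = 2941183244209/5120000000000.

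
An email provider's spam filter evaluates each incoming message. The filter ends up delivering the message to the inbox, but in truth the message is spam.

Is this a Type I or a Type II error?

Type II error

The null hypothesis here is that the message is legitimate (not spam).
'Delivering the message to the inbox' corresponds to failing to reject H₀.
H₀ was not rejected but H₀ is false — a Type II error (false negative).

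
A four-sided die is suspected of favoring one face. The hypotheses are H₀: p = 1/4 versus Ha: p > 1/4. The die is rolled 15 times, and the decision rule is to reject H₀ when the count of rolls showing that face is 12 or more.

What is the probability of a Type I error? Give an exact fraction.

The Type I error probability is α = P(S ≥ 12) computed under H₀, where S ~ Binomial(15, 1/4).
Adding the binomial terms for j = 12 through 15 with p = 1/4 yields 3319/268435456.

3319/268435456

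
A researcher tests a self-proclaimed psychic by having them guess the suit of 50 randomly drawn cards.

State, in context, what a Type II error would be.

A Type II error would mean concluding that the subject is guessing at random (p = 1/4) (or at least failing to establish that the subject performs better than chance) when in fact the subject performs better than chance.

With the conventional null hypothesis that the subject is guessing at random (p = 1/4):
A Type II error is failing to reject H₀ when H₀ is false.
Here that means concluding there is no evidence of ability when actually the subject performs better than chance.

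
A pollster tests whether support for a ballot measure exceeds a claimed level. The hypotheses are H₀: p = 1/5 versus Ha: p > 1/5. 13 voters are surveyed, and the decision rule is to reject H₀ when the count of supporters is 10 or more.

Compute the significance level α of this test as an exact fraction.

The Type I error probability is α = P(K ≥ 10) computed under H₀, where K ~ Binomial(13, 1/5).
Adding the binomial terms for j = 10 through 13 with p = 1/5 yields 3921/244140625.

3921/244140625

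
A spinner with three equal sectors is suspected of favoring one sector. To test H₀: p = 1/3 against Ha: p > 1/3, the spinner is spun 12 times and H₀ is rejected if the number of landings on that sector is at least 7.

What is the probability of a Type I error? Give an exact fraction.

11771/177147

The Type I error probability is α = P(X ≥ 7) computed under H₀, where X ~ Binomial(12, 1/3).
P(X ≥ 7) = Σ_{j=7}^{12} C(12,j)·(1/3)^j·(2/3)^{12-j} = 11771/177147.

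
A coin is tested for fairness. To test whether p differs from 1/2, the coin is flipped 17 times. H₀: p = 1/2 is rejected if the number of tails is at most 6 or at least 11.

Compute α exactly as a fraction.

10889/32768

The significance level is the null-hypothesis probability of the rejection region {≤6} ∪ {≥11}.
By symmetry, α = 2·P(X ≤ 6) = 2·(1 + 17 + 136 + 680 + 2380 + 6188 + 12376)/131072 = 43556/131072 = 10889/32768.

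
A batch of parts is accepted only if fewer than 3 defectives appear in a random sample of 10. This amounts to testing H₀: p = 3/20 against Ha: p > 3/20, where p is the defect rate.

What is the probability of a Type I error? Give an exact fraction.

α = P(reject H₀ | H₀ true) = P(Y ≥ 3 | p = 3/20), Y ~ Binomial(10, 3/20).
Computing the lower-tail complement: 1 − 2099702989741/2560000000000 = 460297010259/2560000000000.

460297010259/2560000000000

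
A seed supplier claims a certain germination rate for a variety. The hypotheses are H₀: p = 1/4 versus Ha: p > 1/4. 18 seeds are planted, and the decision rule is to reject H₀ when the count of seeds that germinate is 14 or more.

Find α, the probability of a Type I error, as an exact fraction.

67831/17179869184

Under H₀, Y ~ Binomial(18, 1/4), and α = P(Y ≥ 14).
Summing C(18,j)(1/4)^j(3/4)^{18−j} for j = 14,…,18 gives 67831/17179869184.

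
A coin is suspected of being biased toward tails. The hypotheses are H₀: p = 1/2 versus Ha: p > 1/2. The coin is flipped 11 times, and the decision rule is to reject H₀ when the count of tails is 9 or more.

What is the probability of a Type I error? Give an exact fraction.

67/2048

α = P(reject H₀ | H₀ true) = P(X ≥ 9 | p = 1/2), with X ~ Binomial(11, 1/2).
That's C(11,9) + C(11,10) + C(11,11) over 2^11, i.e. (55 + 11 + 1)/2048 = 67/2048.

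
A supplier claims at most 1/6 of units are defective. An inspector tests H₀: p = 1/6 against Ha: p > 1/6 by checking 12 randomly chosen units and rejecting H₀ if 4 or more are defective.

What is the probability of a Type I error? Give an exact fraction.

90828487/725594112

The significance level is the probability, assuming p = 1/6, of seeing 4 or more defectives in 12 draws.
Via the complement, α = 1 − Σ_{j=0}^{3} C(12,j)(1/6)^j(5/6)^{12-j} = 90828487/725594112.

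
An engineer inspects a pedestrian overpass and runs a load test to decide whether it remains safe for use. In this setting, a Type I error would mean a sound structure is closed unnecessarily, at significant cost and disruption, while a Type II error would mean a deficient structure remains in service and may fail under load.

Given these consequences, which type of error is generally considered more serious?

Type II error

The Type II consequence (a deficient structure remains in service and may fail under load) is more severe than the Type I consequence (a sound structure is closed unnecessarily, at significant cost and disruption).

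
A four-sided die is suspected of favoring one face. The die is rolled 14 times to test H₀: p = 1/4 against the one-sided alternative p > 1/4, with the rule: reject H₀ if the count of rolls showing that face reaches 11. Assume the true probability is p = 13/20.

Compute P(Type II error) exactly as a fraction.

638569946045404807/819200000000000000

Under the alternative p = 13/20, K ~ Binomial(14, 13/20); β is the probability the test does not reject, P(K < 11).
Adding the binomial probabilities P(K=0)+…+P(K=10) at p = 13/20 gives 638569946045404807/819200000000000000.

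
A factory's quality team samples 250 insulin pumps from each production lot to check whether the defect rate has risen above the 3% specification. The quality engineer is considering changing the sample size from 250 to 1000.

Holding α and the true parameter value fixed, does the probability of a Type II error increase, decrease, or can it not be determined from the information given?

It decreases.

Increasing n separates the H₀ and Ha sampling distributions, so under Ha fewer outcomes land in the acceptance region.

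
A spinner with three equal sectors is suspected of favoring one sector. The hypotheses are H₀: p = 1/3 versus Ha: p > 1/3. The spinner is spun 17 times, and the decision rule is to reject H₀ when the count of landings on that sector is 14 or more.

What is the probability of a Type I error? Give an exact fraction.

6019/129140163

α = P(reject H₀ | H₀ true) = P(S ≥ 14 | p = 1/3), with S ~ Binomial(17, 1/3).
Summing C(17,j)(1/3)^j(2/3)^{17−j} for j = 14,…,17 gives 6019/129140163.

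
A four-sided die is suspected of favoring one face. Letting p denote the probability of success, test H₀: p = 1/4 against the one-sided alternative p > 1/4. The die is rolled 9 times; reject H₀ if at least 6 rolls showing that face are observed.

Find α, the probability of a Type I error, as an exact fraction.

α = P(reject H₀ | H₀ true) = P(Y ≥ 6 | p = 1/4), with Y ~ Binomial(9, 1/4).
Summing C(9,j)(1/4)^j(3/4)^{9−j} for j = 6,…,9 gives 655/65536.

655/65536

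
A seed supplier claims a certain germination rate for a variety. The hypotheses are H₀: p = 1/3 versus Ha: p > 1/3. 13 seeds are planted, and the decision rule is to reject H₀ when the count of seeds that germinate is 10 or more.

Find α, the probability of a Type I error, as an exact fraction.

2627/1594323

α = P(reject H₀ | H₀ true) = P(K ≥ 10 | p = 1/3), with K ~ Binomial(13, 1/3).
P(K ≥ 10) = Σ_{j=10}^{13} C(13,j)·(1/3)^j·(2/3)^{13-j} = 2627/1594323.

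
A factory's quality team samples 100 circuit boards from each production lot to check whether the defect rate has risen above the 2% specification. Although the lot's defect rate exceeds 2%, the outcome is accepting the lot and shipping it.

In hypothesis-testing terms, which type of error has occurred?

Type II error

The null hypothesis here is that the lot's defect rate is 2% (within specification).
'Accepting the lot and shipping it' corresponds to failing to reject H₀.
H₀ was not rejected but H₀ is false — a Type II error (false negative).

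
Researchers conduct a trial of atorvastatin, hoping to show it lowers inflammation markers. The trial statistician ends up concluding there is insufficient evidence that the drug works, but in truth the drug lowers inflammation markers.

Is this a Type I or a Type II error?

Type II error

The null hypothesis here is that the drug has no effect on inflammation markers.
'Concluding there is insufficient evidence that the drug works' corresponds to failing to reject H₀.
H₀ was not rejected but H₀ is false — a Type II error (false negative).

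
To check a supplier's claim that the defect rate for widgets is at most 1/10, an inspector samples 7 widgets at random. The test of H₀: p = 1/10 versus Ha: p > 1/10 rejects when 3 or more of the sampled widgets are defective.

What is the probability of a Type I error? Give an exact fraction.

Under H₀, K ~ Binomial(7, 1/10); the Type I error rate is P(K ≥ 3).
α = 1 − P(K ≤ 2) = 1 − 1948617/2000000 = 51383/2000000.

51383/2000000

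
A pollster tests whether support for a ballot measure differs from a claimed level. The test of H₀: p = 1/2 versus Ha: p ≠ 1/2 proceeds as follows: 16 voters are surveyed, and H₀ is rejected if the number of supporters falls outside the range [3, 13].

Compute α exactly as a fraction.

137/32768

The significance level is the null-hypothesis probability of the rejection region {≤2} ∪ {≥14}.
By symmetry, α = 2·P(Y ≤ 2) = 2·(1 + 16 + 120)/65536 = 274/65536 = 137/32768.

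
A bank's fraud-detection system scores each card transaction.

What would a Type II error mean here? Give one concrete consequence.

With the conventional null hypothesis that the transaction is legitimate:
A Type II error is failing to reject H₀ when H₀ is false.
Here that means approving the transaction when actually the transaction is fraudulent.

A Type II error would mean concluding that the transaction is legitimate (or at least failing to establish that the transaction is fraudulent) when in fact the transaction is fraudulent. Consequence: a fraudulent charge goes through and the bank absorbs the loss.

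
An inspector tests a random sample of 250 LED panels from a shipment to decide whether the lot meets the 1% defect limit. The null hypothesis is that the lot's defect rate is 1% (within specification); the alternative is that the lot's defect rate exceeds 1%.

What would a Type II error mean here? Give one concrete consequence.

A Type II error would mean concluding that the lot's defect rate is 1% (within specification) (or at least failing to establish that the lot's defect rate exceeds 1%) when in fact the lot's defect rate exceeds 1%. Consequence: customers receive LED panels with an unacceptably high defect rate.

A Type II error is failing to reject H₀ when H₀ is false.
Here that means accepting the lot and shipping it when actually the lot's defect rate exceeds 1%.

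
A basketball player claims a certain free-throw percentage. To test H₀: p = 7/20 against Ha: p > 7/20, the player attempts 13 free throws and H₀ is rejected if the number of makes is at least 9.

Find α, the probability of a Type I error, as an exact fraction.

The Type I error probability is α = P(Y ≥ 9) computed under H₀, where Y ~ Binomial(13, 7/20).
Summing C(13,j)(7/20)^j(13/20)^{13−j} for j = 9,…,13 gives 206011579958513/16384000000000000.

206011579958513/16384000000000000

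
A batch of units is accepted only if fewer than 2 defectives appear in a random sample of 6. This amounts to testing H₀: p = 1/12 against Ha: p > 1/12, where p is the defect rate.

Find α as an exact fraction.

The significance level is the probability, assuming p = 1/12, of seeing 2 or more defectives in 6 draws.
Via the complement, α = 1 − Σ_{j=0}^{1} C(6,j)(1/12)^j(11/12)^{6-j} = 248117/2985984.

248117/2985984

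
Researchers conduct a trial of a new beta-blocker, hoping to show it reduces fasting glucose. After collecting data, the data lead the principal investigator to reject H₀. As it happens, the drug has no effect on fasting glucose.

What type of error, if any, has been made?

The conventional null hypothesis here is that the drug has no effect on fasting glucose.
H₀ was rejected, but H₀ is actually true.
Rejecting a true null hypothesis is a Type I error (false positive).

Type I error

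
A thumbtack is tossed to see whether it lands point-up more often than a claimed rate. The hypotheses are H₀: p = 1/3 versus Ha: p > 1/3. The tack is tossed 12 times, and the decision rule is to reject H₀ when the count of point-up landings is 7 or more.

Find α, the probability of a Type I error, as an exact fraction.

α = P(reject H₀ | H₀ true) = P(K ≥ 7 | p = 1/3), with K ~ Binomial(12, 1/3).
Adding the binomial terms for j = 7 through 12 with p = 1/3 yields 11771/177147.

11771/177147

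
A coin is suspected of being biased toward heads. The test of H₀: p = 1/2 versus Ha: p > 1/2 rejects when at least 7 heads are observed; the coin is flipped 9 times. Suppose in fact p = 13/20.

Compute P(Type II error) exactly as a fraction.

5301813769/8000000000

Under the alternative p = 13/20, K ~ Binomial(9, 13/20); β is the probability the test does not reject, P(K < 7).
Adding the binomial probabilities P(K=0)+…+P(K=6) at p = 13/20 gives 5301813769/8000000000.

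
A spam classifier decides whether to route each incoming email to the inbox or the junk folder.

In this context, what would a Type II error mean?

With the conventional null hypothesis that the message is legitimate (not spam):
A Type II error is failing to reject H₀ when H₀ is false.
Here that means delivering the message to the inbox when actually the message is spam.

A Type II error would mean concluding that the message is legitimate (not spam) (or at least failing to establish that the message is spam) when in fact the message is spam.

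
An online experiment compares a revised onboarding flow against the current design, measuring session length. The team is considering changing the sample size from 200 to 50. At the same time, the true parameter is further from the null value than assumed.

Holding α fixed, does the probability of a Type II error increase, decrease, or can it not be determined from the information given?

The first change alone would make β increase; the second alone would make β decrease. Which effect dominates depends on the magnitudes, which are not given.

Cannot be determined from the information given.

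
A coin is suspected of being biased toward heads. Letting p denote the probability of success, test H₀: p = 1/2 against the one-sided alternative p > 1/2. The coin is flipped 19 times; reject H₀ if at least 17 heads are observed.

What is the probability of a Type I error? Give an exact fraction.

191/524288

Under H₀, Y ~ Binomial(19, 1/2), and α = P(Y ≥ 17).
P(Y ≥ 17) = [C(19,17) + C(19,18) + C(19,19)] / 2^19 = (171 + 19 + 1) / 524288 = 191/524288.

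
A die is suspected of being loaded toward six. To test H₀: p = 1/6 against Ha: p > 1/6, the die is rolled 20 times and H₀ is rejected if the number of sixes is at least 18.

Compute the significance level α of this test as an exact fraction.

The Type I error probability is α = P(S ≥ 18) computed under H₀, where S ~ Binomial(20, 1/6).
Adding the binomial terms for j = 18 through 20 with p = 1/6 yields 539/406239826673664.

539/406239826673664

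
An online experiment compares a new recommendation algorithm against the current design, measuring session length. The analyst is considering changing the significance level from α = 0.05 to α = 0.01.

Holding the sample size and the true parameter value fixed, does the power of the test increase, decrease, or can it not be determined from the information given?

It decreases.

Lowering α raises the bar for rejection; under Ha, the test now fails to reject on outcomes it previously would have rejected.
Since power = 1 − β and β increases, power decreases.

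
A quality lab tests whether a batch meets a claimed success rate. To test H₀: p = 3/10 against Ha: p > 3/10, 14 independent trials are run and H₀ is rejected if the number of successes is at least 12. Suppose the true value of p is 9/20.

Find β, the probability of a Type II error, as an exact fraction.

A Type II error is failing to reject when Ha holds: with p = 9/20, β = P(K ≤ 11).
Equivalently, β = 1 − P(K ≥ 12) = 817437922121895041/819200000000000000.

817437922121895041/819200000000000000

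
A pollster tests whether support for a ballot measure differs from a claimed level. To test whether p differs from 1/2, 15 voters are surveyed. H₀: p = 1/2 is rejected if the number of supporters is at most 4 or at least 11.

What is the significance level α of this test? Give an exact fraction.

1941/16384

α = P(Y ≤ 4 or Y ≥ 11 | p = 1/2), Y ~ Binomial(15, 1/2).
Each tail has probability (1 + 15 + 105 + 455 + 1365)/32768; doubling gives α = 3882/32768 = 1941/16384.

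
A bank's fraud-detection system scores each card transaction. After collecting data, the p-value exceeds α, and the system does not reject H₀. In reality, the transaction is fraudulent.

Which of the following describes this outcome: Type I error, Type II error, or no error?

The conventional null hypothesis here is that the transaction is legitimate.
H₀ was not rejected, but H₀ is actually false.
Failing to reject a false null hypothesis is a Type II error (false negative).

Type II error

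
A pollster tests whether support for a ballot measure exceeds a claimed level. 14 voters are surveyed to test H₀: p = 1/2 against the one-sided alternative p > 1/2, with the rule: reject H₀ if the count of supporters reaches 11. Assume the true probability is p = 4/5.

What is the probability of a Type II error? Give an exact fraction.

1842102761/6103515625

β = P(fail to reject H₀ | Ha true) = P(X ≤ 10 | p = 4/5), X ~ Binomial(14, 4/5).
Equivalently, β = 1 − P(X ≥ 11) = 1842102761/6103515625.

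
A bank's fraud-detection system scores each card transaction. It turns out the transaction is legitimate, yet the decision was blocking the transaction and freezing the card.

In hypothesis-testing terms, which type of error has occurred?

Type I error

The null hypothesis here is that the transaction is legitimate.
'Blocking the transaction and freezing the card' corresponds to rejecting H₀.
H₀ was rejected but H₀ is true — a Type I error (false positive).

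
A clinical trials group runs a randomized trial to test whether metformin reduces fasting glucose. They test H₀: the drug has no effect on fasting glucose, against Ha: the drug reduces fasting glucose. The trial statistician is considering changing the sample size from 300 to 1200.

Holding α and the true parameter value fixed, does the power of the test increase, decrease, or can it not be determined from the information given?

It increases.

More data shrinks sampling variability; the test statistic under Ha concentrates further from the null value, making rejection more likely.
Since power = 1 − β and β decreases, power increases.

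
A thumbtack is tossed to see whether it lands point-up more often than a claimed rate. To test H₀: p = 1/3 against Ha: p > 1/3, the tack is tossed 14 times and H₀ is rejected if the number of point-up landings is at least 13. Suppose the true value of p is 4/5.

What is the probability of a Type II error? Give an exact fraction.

β = P(fail to reject H₀ | Ha true) = P(S ≤ 12 | p = 4/5), S ~ Binomial(14, 4/5).
Equivalently, β = 1 − P(S ≥ 13) = 4895556073/6103515625.

4895556073/6103515625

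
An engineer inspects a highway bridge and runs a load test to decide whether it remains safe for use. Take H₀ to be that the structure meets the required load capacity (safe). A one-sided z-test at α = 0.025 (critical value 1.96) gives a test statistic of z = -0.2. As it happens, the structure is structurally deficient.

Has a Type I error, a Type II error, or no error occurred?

Type II error

Since z = -0.2 ≤ z* = 1.96, H₀ is not rejected.
H₀ is false (actually the structure is structurally deficient).
Failing to reject a false H₀ is a Type II error.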